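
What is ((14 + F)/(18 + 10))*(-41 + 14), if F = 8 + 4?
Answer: -351/14 ≈ -25.071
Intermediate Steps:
F = 12
((14 + F)/(18 + 10))*(-41 + 14) = ((14 + 12)/(18 + 10))*(-41 + 14) = (26/28)*(-27) = (26*(1/28))*(-27) = (13/14)*(-27) = -351/14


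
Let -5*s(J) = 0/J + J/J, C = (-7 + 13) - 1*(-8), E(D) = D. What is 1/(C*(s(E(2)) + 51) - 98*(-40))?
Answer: 5/23156 ≈ 0.00021593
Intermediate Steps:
C = 14 (C = 6 + 8 = 14)
s(J) = -⅕ (s(J) = -(0/J + J/J)/5 = -(0 + 1)/5 = -⅕*1 = -⅕)
1/(C*(s(E(2)) + 51) - 98*(-40)) = 1/(14*(-⅕ + 51) - 98*(-40)) = 1/(14*(254/5) + 3920) = 1/(3556/5 + 3920) = 1/(23156/5) = 5/23156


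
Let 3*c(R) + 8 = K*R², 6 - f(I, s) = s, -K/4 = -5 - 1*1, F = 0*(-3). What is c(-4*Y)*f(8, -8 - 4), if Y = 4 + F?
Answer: 36816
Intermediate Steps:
F = 0
K = 24 (K = -4*(-5 - 1*1) = -4*(-5 - 1) = -4*(-6) = 24)
f(I, s) = 6 - s
Y = 4 (Y = 4 + 0 = 4)
c(R) = -8/3 + 8*R² (c(R) = -8/3 + (24*R²)/3 = -8/3 + 8*R²)
c(-4*Y)*f(8, -8 - 4) = (-8/3 + 8*(-4*4)²)*(6 - (-8 - 4)) = (-8/3 + 8*(-16)²)*(6 - 1*(-12)) = (-8/3 + 8*256)*(6 + 12) = (-8/3 + 2048)*18 = (6136/3)*18 = 36816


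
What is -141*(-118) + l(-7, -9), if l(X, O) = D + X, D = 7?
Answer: 16638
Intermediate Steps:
l(X, O) = 7 + X
-141*(-118) + l(-7, -9) = -141*(-118) + (7 - 7) = 16638 + 0 = 16638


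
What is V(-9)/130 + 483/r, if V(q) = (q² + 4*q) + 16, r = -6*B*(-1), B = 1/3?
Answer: 15728/65 ≈ 241.97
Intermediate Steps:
B = ⅓ ≈ 0.33333
r = 2 (r = -6*⅓*(-1) = -2*(-1) = 2)
V(q) = 16 + q² + 4*q
V(-9)/130 + 483/r = (16 + (-9)² + 4*(-9))/130 + 483/2 = (16 + 81 - 36)*(1/130) + 483*(½) = 61*(1/130) + 483/2 = 61/130 + 483/2 = 15728/65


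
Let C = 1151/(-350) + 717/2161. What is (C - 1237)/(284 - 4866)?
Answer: 11871409/43868300 ≈ 0.27061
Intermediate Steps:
C = -2236361/756350 (C = 1151*(-1/350) + 717*(1/2161) = -1151/350 + 717/2161 = -2236361/756350 ≈ -2.9568)
(C - 1237)/(284 - 4866) = (-2236361/756350 - 1237)/(284 - 4866) = -937841311/756350/(-4582) = -937841311/756350*(-1/4582) = 11871409/43868300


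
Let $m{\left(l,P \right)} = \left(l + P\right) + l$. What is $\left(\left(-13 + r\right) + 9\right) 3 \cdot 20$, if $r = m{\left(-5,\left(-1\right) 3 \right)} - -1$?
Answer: $-960$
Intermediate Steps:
$m{\left(l,P \right)} = P + 2 l$ ($m{\left(l,P \right)} = \left(P + l\right) + l = P + 2 l$)
$r = -12$ ($r = \left(\left(-1\right) 3 + 2 \left(-5\right)\right) - -1 = \left(-3 - 10\right) + 1 = -13 + 1 = -12$)
$\left(\left(-13 + r\right) + 9\right) 3 \cdot 20 = \left(\left(-13 - 12\right) + 9\right) 3 \cdot 20 = \left(-25 + 9\right) 3 \cdot 20 = \left(-16\right) 3 \cdot 20 = \left(-48\right) 20 = -960$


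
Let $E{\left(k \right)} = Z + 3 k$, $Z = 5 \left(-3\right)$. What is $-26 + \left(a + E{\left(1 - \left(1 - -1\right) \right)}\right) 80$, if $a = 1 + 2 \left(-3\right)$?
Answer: $-1866$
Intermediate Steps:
$Z = -15$
$a = -5$ ($a = 1 - 6 = -5$)
$E{\left(k \right)} = -15 + 3 k$
$-26 + \left(a + E{\left(1 - \left(1 - -1\right) \right)}\right) 80 = -26 + \left(-5 - \left(15 - 3 \left(1 - \left(1 - -1\right)\right)\right)\right) 80 = -26 + \left(-5 - \left(15 - 3 \left(1 - \left(1 + 1\right)\right)\right)\right) 80 = -26 + \left(-5 - \left(15 - 3 \left(1 - 2\right)\right)\right) 80 = -26 + \left(-5 + \left(-15 + 3 \left(-1\right)\right)\right) 80 = -26 + \left(-5 - 18\right) 80 = -26 - 1840 = -1866$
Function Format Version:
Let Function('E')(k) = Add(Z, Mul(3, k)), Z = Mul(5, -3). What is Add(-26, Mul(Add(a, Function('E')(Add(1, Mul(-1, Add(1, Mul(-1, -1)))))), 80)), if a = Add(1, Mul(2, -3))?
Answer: -1866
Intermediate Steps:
Z = -15
a = -5 (a = Add(1, -6) = -5)
Function('E')(k) = Add(-15, Mul(3, k))
Add(-26, Mul(Add(a, Function('E')(Add(1, Mul(-1, Add(1, Mul(-1, -1)))))), 80)) = Add(-26, Mul(Add(-5, Add(-15, Mul(3, Add(1, Mul(-1, Add(1, Mul(-1, -1))))))), 80)) = Add(-26, Mul(Add(-5, Add(-15, Mul(3, Add(1, Mul(-1, Add(1, 1)))))), 80)) = Add(-26, Mul(Add(-5, Add(-15, Mul(3, Add(1, Mul(-1, 2))))), 80)) = Add(-26, Mul(Add(-5, Add(-15, Mul(3, Add(1, -2)))), 80)) = Add(-26, Mul(Add(-5, Add(-15, Mul(3, -1))), 80)) = Add(-26, Mul(Add(-5, Add(-15, -3)), 80)) = Add(-26, Mul(Add(-5, -18), 80)) = Add(-26, Mul(-23, 80)) = Add(-26, -1840) = -1866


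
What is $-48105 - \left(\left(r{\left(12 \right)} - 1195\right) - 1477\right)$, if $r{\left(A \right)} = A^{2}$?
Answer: $-45577$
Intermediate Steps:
$-48105 - \left(\left(r{\left(12 \right)} - 1195\right) - 1477\right) = -48105 - \left(\left(12^{2} - 1195\right) - 1477\right) = -48105 - \left(\left(144 - 1195\right) - 1477\right) = -48105 - \left(-1051 - 1477\right) = -48105 - -2528 = -48105 + 2528 = -45577$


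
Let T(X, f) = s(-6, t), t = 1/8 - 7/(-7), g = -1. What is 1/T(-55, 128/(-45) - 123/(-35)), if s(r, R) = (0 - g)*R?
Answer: 8/9 ≈ 0.88889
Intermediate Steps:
t = 9/8 (t = 1*(⅛) - 7*(-⅐) = ⅛ + 1 = 9/8 ≈ 1.1250)
s(r, R) = R (s(r, R) = (0 - 1*(-1))*R = (0 + 1)*R = 1*R = R)
T(X, f) = 9/8
1/T(-55, 128/(-45) - 123/(-35)) = 1/(9/8) = 8/9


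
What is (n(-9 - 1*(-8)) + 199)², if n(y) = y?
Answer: 39204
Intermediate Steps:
(n(-9 - 1*(-8)) + 199)² = ((-9 - 1*(-8)) + 199)² = ((-9 + 8) + 199)² = (-1 + 199)² = 198² = 39204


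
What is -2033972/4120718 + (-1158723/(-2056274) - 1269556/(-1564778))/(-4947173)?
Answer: -1156319891604434052452447/2342640659942597706308386 ≈ -0.49360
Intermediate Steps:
-2033972/4120718 + (-1158723/(-2056274) - 1269556/(-1564778))/(-4947173) = -2033972*1/4120718 + (-1158723*(-1/2056274) - 1269556*(-1/1564778))*(-1/4947173) = -1016986/2060359 + (1158723/2056274 + 634778/782389)*(-1/4947173) = -1016986/2060359 + (2211849626419/1608806158586)*(-1/4947173) = -1016986/2060359 - 2211849626419/7959042389990377378 = -1156319891604434052452447/2342640659942597706308386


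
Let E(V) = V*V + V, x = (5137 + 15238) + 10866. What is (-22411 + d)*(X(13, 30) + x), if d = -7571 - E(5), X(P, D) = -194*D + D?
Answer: -763835412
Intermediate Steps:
x = 31241 (x = 20375 + 10866 = 31241)
X(P, D) = -193*D
E(V) = V + V**2 (E(V) = V**2 + V = V + V**2)
d = -7601 (d = -7571 - 5*(1 + 5) = -7571 - 5*6 = -7571 - 1*30 = -7571 - 30 = -7601)
(-22411 + d)*(X(13, 30) + x) = (-22411 - 7601)*(-193*30 + 31241) = -30012*(-5790 + 31241) = -30012*25451 = -763835412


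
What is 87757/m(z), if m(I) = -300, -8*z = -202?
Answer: -87757/300 ≈ -292.52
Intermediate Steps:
z = 101/4 (z = -⅛*(-202) = 101/4 ≈ 25.250)
87757/m(z) = 87757/(-300) = 87757*(-1/300) = -87757/300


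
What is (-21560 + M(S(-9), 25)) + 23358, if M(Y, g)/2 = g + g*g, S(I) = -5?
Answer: 3098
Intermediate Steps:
M(Y, g) = 2*g + 2*g² (M(Y, g) = 2*(g + g*g) = 2*(g + g²) = 2*g + 2*g²)
(-21560 + M(S(-9), 25)) + 23358 = (-21560 + 2*25*(1 + 25)) + 23358 = (-21560 + 2*25*26) + 23358 = (-21560 + 1300) + 23358 = -20260 + 23358 = 3098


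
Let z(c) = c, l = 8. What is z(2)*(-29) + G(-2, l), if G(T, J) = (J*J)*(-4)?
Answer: -314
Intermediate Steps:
G(T, J) = -4*J² (G(T, J) = J²*(-4) = -4*J²)
z(2)*(-29) + G(-2, l) = 2*(-29) - 4*8² = -58 - 4*64 = -58 - 256 = -314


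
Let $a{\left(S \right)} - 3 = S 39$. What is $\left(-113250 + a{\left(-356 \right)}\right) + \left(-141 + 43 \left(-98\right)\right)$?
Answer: $-131486$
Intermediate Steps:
$a{\left(S \right)} = 3 + 39 S$ ($a{\left(S \right)} = 3 + S 39 = 3 + 39 S$)
$\left(-113250 + a{\left(-356 \right)}\right) + \left(-141 + 43 \left(-98\right)\right) = \left(-113250 + \left(3 + 39 \left(-356\right)\right)\right) + \left(-141 + 43 \left(-98\right)\right) = \left(-113250 + \left(3 - 13884\right)\right) - 4355 = \left(-113250 - 13881\right) - 4355 = -127131 - 4355 = -131486$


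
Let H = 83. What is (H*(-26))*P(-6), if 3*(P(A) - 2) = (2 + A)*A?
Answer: -21580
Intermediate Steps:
P(A) = 2 + A*(2 + A)/3 (P(A) = 2 + ((2 + A)*A)/3 = 2 + (A*(2 + A))/3 = 2 + A*(2 + A)/3)
(H*(-26))*P(-6) = (83*(-26))*(2 + (1/3)*(-6)**2 + (2/3)*(-6)) = -2158*(2 + (1/3)*36 - 4) = -2158*(2 + 12 - 4) = -2158*10 = -21580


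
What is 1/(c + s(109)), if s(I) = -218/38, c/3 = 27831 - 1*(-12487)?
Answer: 19/2298017 ≈ 8.2680e-6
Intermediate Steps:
c = 120954 (c = 3*(27831 - 1*(-12487)) = 3*(27831 + 12487) = 3*40318 = 120954)
s(I) = -109/19 (s(I) = -218*1/38 = -109/19)
1/(c + s(109)) = 1/(120954 - 109/19) = 1/(2298017/19) = 19/2298017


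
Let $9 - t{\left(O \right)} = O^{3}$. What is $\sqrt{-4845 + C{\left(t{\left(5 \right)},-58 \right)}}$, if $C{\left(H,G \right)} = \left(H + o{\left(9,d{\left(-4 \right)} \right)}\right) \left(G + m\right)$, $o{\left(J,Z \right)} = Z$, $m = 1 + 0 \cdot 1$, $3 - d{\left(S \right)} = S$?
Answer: $6 \sqrt{38} \approx 36.987$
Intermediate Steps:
$d{\left(S \right)} = 3 - S$
$t{\left(O \right)} = 9 - O^{3}$
$m = 1$ ($m = 1 + 0 = 1$)
$C{\left(H,G \right)} = \left(1 + G\right) \left(7 + H\right)$ ($C{\left(H,G \right)} = \left(H + \left(3 - -4\right)\right) \left(G + 1\right) = \left(H + \left(3 + 4\right)\right) \left(1 + G\right) = \left(H + 7\right) \left(1 + G\right) = \left(7 + H\right) \left(1 + G\right) = \left(1 + G\right) \left(7 + H\right)$)
$\sqrt{-4845 + C{\left(t{\left(5 \right)},-58 \right)}} = \sqrt{-4845 + \left(7 + \left(9 - 5^{3}\right) + 7 \left(-58\right) - 58 \left(9 - 5^{3}\right)\right)} = \sqrt{-4845 + \left(7 + \left(9 - 125\right) - 406 - 58 \left(9 - 125\right)\right)} = \sqrt{-4845 - -6213} = \sqrt{-4845 + \left(7 - 116 - 406 + 6728\right)} = \sqrt{-4845 + 6213} = \sqrt{1368} = 6 \sqrt{38}$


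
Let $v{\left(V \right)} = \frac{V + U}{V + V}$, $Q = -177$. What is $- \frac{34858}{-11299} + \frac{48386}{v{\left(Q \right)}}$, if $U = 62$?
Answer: $\frac{193540557226}{1299385} \approx 1.4895 \cdot 10^{5}$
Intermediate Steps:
$v{\left(V \right)} = \frac{62 + V}{2 V}$ ($v{\left(V \right)} = \frac{V + 62}{V + V} = \frac{62 + V}{2 V}$)
$- \frac{34858}{-11299} + \frac{48386}{v{\left(Q \right)}} = - \frac{34858}{-11299} + \frac{48386}{\frac{1}{2} \frac{1}{-177} \left(62 - 177\right)} = \left(-34858\right) \left(- \frac{1}{11299}\right) + \frac{48386}{\frac{1}{2} \left(- \frac{1}{177}\right) \left(-115\right)} = \frac{34858}{11299} + \frac{48386}{\frac{115}{354}} = \frac{34858}{11299} + 48386 \cdot \frac{354}{115} = \frac{34858}{11299} + \frac{17128644}{115} = \frac{193540557226}{1299385}$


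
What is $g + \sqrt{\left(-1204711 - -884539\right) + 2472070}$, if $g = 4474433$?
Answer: $4474433 + \sqrt{2151898} \approx 4.4759 \cdot 10^{6}$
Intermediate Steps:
$g + \sqrt{\left(-1204711 - -884539\right) + 2472070} = 4474433 + \sqrt{\left(-1204711 - -884539\right) + 2472070} = 4474433 + \sqrt{\left(-1204711 + 884539\right) + 2472070} = 4474433 + \sqrt{-320172 + 2472070} = 4474433 + \sqrt{2151898}$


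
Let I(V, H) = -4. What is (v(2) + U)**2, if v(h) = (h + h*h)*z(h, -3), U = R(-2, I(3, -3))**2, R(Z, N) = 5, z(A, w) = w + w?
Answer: 121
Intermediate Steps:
z(A, w) = 2*w
U = 25 (U = 5**2 = 25)
v(h) = -6*h - 6*h**2 (v(h) = (h + h*h)*(2*(-3)) = (h + h**2)*(-6) = -6*h - 6*h**2)
(v(2) + U)**2 = (-6*2*(1 + 2) + 25)**2 = (-6*2*3 + 25)**2 = (-36 + 25)**2 = (-11)**2 = 121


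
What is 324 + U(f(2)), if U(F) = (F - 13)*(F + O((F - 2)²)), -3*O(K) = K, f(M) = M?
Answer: 302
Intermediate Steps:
O(K) = -K/3
U(F) = (-13 + F)*(F - (-2 + F)²/3) (U(F) = (F - 13)*(F - (F - 2)²/3) = (-13 + F)*(F - (-2 + F)²/3))
324 + U(f(2)) = 324 + (52/3 - 95/3*2 - ⅓*2³ + (20/3)*2²) = 324 + (52/3 - 190/3 - ⅓*8 + (20/3)*4) = 324 + (52/3 - 190/3 - 8/3 + 80/3) = 324 - 22 = 302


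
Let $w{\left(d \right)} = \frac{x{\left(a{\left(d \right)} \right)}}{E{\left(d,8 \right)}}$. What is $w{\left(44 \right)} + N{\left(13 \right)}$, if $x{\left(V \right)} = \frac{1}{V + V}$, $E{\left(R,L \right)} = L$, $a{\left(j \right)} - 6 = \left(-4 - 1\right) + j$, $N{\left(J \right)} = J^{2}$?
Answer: $\frac{121681}{720} \approx 169.0$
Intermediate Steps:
$a{\left(j \right)} = 1 + j$ ($a{\left(j \right)} = 6 + \left(\left(-4 - 1\right) + j\right) = 6 + \left(-5 + j\right) = 1 + j$)
$x{\left(V \right)} = \frac{1}{2 V}$
$w{\left(d \right)} = \frac{1}{16 \left(1 + d\right)}$ ($w{\left(d \right)} = \frac{\frac{1}{2} \frac{1}{1 + d}}{8} = \frac{1}{2 \left(1 + d\right)} \frac{1}{8} = \frac{1}{16 \left(1 + d\right)}$)
$w{\left(44 \right)} + N{\left(13 \right)} = \frac{1}{16 \left(1 + 44\right)} + 13^{2} = \frac{1}{16 \cdot 45} + 169 = \frac{1}{16} \cdot \frac{1}{45} + 169 = \frac{1}{720} + 169 = \frac{121681}{720}$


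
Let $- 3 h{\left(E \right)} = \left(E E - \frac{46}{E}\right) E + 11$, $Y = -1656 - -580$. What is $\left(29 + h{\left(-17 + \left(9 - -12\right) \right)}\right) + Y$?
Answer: $- \frac{3170}{3} \approx -1056.7$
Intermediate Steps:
$Y = -1076$ ($Y = -1656 + 580 = -1076$)
$h{\left(E \right)} = - \frac{11}{3} - \frac{E \left(E^{2} - \frac{46}{E}\right)}{3}$ ($h{\left(E \right)} = - \frac{\left(E E - \frac{46}{E}\right) E + 11}{3} = - \frac{\left(E^{2} - \frac{46}{E}\right) E + 11}{3} = - \frac{E \left(E^{2} - \frac{46}{E}\right) + 11}{3} = - \frac{11 + E \left(E^{2} - \frac{46}{E}\right)}{3} = - \frac{11}{3} - \frac{E \left(E^{2} - \frac{46}{E}\right)}{3}$)
$\left(29 + h{\left(-17 + \left(9 - -12\right) \right)}\right) + Y = \left(29 + \left(\frac{35}{3} - \frac{\left(-17 + \left(9 - -12\right)\right)^{3}}{3}\right)\right) - 1076 = \left(29 + \left(\frac{35}{3} - \frac{\left(-17 + \left(9 + 12\right)\right)^{3}}{3}\right)\right) - 1076 = \left(29 + \left(\frac{35}{3} - \frac{\left(-17 + 21\right)^{3}}{3}\right)\right) - 1076 = \left(29 + \left(\frac{35}{3} - \frac{4^{3}}{3}\right)\right) - 1076 = \left(29 + \left(\frac{35}{3} - \frac{64}{3}\right)\right) - 1076 = \left(29 - \frac{29}{3}\right) - 1076 = \frac{58}{3} - 1076 = - \frac{3170}{3}$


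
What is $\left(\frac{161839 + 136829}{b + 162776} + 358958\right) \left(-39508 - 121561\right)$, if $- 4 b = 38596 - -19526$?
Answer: $- \frac{17142318168500266}{296491} \approx -5.7817 \cdot 10^{10}$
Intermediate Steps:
$b = - \frac{29061}{2}$ ($b = - \frac{38596 - -19526}{4} = - \frac{38596 + 19526}{4} = \left(- \frac{1}{4}\right) 58122 = - \frac{29061}{2} \approx -14531.0$)
$\left(\frac{161839 + 136829}{b + 162776} + 358958\right) \left(-39508 - 121561\right) = \left(\frac{161839 + 136829}{- \frac{29061}{2} + 162776} + 358958\right) \left(-39508 - 121561\right) = \left(\frac{298668}{\frac{296491}{2}} + 358958\right) \left(-161069\right) = \left(298668 \cdot \frac{2}{296491} + 358958\right) \left(-161069\right) = \left(\frac{597336}{296491} + 358958\right) \left(-161069\right) = \frac{106428413714}{296491} \left(-161069\right) = - \frac{17142318168500266}{296491}$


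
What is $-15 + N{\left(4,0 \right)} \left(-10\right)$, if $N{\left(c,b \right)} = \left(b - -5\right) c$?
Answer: $-215$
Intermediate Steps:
$N{\left(c,b \right)} = c \left(5 + b\right)$ ($N{\left(c,b \right)} = \left(b + 5\right) c = \left(5 + b\right) c = c \left(5 + b\right)$)
$-15 + N{\left(4,0 \right)} \left(-10\right) = -15 + 4 \left(5 + 0\right) \left(-10\right) = -15 + 4 \cdot 5 \left(-10\right) = -15 + 20 \left(-10\right) = -15 - 200 = -215$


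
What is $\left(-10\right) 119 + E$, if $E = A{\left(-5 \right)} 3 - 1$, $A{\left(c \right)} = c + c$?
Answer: $-1221$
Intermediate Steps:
$A{\left(c \right)} = 2 c$
$E = -31$ ($E = 2 \left(-5\right) 3 - 1 = \left(-10\right) 3 - 1 = -30 - 1 = -31$)
$\left(-10\right) 119 + E = \left(-10\right) 119 - 31 = -1190 - 31 = -1221$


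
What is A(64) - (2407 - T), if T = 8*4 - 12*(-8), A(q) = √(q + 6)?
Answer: -2279 + √70 ≈ -2270.6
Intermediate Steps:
A(q) = √(6 + q)
T = 128 (T = 32 + 96 = 128)
A(64) - (2407 - T) = √(6 + 64) - (2407 - 1*128) = √70 - (2407 - 128) = √70 - 1*2279 = √70 - 2279 = -2279 + √70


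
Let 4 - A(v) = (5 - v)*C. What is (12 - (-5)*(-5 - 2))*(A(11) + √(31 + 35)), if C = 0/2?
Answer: -92 - 23*√66 ≈ -278.85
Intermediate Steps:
C = 0 (C = 0*(½) = 0)
A(v) = 4 (A(v) = 4 - (5 - v)*0 = 4 - 1*0 = 4 + 0 = 4)
(12 - (-5)*(-5 - 2))*(A(11) + √(31 + 35)) = (12 - (-5)*(-5 - 2))*(4 + √(31 + 35)) = (12 - (-5)*(-7))*(4 + √66) = (12 - 1*35)*(4 + √66) = (12 - 35)*(4 + √66) = -23*(4 + √66) = -92 - 23*√66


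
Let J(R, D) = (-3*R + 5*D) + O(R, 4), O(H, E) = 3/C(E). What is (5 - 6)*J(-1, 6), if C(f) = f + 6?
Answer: -333/10 ≈ -33.300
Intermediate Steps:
C(f) = 6 + f
O(H, E) = 3/(6 + E)
J(R, D) = 3/10 - 3*R + 5*D (J(R, D) = (-3*R + 5*D) + 3/(6 + 4) = (-3*R + 5*D) + 3/10 = 3/10 - 3*R + 5*D)
(5 - 6)*J(-1, 6) = (5 - 6)*(3/10 - 3*(-1) + 5*6) = -(3/10 + 3 + 30) = -1*333/10 = -333/10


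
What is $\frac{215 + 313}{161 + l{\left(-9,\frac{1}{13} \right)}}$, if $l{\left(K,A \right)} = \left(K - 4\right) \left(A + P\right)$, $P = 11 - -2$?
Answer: $- \frac{176}{3} \approx -58.667$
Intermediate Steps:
$P = 13$ ($P = 11 + 2 = 13$)
$l{\left(K,A \right)} = \left(-4 + K\right) \left(13 + A\right)$ ($l{\left(K,A \right)} = \left(K - 4\right) \left(A + 13\right) = \left(-4 + K\right) \left(13 + A\right)$)
$\frac{215 + 313}{161 + l{\left(-9,\frac{1}{13} \right)}} = \frac{215 + 313}{161 + \left(-52 - \frac{4}{13} + 13 \left(-9\right) + \frac{1}{13} \left(-9\right)\right)} = \frac{528}{161 - 170} = \frac{528}{-9} = 528 \left(- \frac{1}{9}\right) = - \frac{176}{3}$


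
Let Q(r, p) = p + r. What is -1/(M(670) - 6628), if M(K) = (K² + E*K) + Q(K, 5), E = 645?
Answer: -1/875097 ≈ -1.1427e-6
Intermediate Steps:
M(K) = 5 + K² + 646*K (M(K) = (K² + 645*K) + (5 + K) = 5 + K² + 646*K)
-1/(M(670) - 6628) = -1/((5 + 670² + 646*670) - 6628) = -1/((5 + 448900 + 432820) - 6628) = -1/(881725 - 6628) = -1/875097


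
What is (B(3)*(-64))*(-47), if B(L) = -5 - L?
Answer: -24064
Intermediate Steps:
(B(3)*(-64))*(-47) = ((-5 - 1*3)*(-64))*(-47) = ((-5 - 3)*(-64))*(-47) = -8*(-64)*(-47) = 512*(-47) = -24064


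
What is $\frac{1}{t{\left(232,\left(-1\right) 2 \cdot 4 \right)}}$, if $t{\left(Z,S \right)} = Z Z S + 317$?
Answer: $- \frac{1}{430275} \approx -2.3241 \cdot 10^{-6}$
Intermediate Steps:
$t{\left(Z,S \right)} = 317 + S Z^{2}$ ($t{\left(Z,S \right)} = Z^{2} S + 317 = S Z^{2} + 317 = 317 + S Z^{2}$)
$\frac{1}{t{\left(232,\left(-1\right) 2 \cdot 4 \right)}} = \frac{1}{317 + \left(-1\right) 2 \cdot 4 \cdot 232^{2}} = \frac{1}{317 + \left(-2\right) 4 \cdot 53824} = \frac{1}{317 - 430592} = \frac{1}{-430275} = - \frac{1}{430275}$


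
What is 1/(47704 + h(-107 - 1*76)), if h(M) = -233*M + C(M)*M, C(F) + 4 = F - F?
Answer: 1/91075 ≈ 1.0980e-5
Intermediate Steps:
C(F) = -4 (C(F) = -4 + (F - F) = -4 + 0 = -4)
h(M) = -237*M (h(M) = -233*M - 4*M = -237*M)
1/(47704 + h(-107 - 1*76)) = 1/(47704 - 237*(-107 - 1*76)) = 1/(47704 - 237*(-107 - 76)) = 1/(47704 - 237*(-183)) = 1/(47704 + 43371) = 1/91075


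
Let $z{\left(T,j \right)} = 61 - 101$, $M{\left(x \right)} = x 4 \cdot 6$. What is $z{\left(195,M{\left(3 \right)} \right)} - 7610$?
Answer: $-7650$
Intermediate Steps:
$M{\left(x \right)} = 24 x$ ($M{\left(x \right)} = 4 x 6 = 24 x$)
$z{\left(T,j \right)} = -40$
$z{\left(195,M{\left(3 \right)} \right)} - 7610 = -40 - 7610 = -7650$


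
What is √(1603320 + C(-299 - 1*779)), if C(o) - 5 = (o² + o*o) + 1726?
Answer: √3929219 ≈ 1982.2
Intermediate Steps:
C(o) = 1731 + 2*o² (C(o) = 5 + ((o² + o*o) + 1726) = 5 + ((o² + o²) + 1726) = 5 + (2*o² + 1726) = 5 + (1726 + 2*o²) = 1731 + 2*o²)
√(1603320 + C(-299 - 1*779)) = √(1603320 + (1731 + 2*(-299 - 1*779)²)) = √(1603320 + (1731 + 2*(-299 - 779)²)) = √(1603320 + (1731 + 2*(-1078)²)) = √(1603320 + (1731 + 2*1162084)) = √(1603320 + (1731 + 2324168)) = √(1603320 + 2325899) = √3929219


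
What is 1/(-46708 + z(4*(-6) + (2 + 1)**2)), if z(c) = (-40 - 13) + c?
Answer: -1/46776 ≈ -2.1378e-5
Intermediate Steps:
z(c) = -53 + c
1/(-46708 + z(4*(-6) + (2 + 1)**2)) = 1/(-46708 + (-53 + (4*(-6) + (2 + 1)**2))) = 1/(-46708 + (-53 + (-24 + 3**2))) = 1/(-46708 + (-53 + (-24 + 9))) = 1/(-46708 + (-53 - 15)) = 1/(-46708 - 68) = 1/(-46776) = -1/46776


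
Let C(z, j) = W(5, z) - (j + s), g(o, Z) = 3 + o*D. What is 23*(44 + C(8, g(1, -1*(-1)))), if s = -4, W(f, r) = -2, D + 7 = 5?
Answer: 1035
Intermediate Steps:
D = -2 (D = -7 + 5 = -2)
g(o, Z) = 3 - 2*o (g(o, Z) = 3 + o*(-2) = 3 - 2*o)
C(z, j) = 2 - j (C(z, j) = -2 - (j - 4) = -2 - (-4 + j) = -2 + (4 - j) = 2 - j)
23*(44 + C(8, g(1, -1*(-1)))) = 23*(44 + (2 - (3 - 2*1))) = 23*(44 + (2 - (3 - 2))) = 23*(44 + (2 - 1*1)) = 23*(44 + (2 - 1)) = 23*(44 + 1) = 23*45 = 1035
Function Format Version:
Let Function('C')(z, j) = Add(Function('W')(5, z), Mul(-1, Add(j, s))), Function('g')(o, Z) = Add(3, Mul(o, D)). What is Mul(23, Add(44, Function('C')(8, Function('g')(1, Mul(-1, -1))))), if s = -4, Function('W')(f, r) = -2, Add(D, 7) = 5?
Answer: 1035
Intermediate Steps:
D = -2 (D = Add(-7, 5) = -2)
Function('g')(o, Z) = Add(3, Mul(-2, o)) (Function('g')(o, Z) = Add(3, Mul(o, -2)) = Add(3, Mul(-2, o)))
Function('C')(z, j) = Add(2, Mul(-1, j)) (Function('C')(z, j) = Add(-2, Mul(-1, Add(j, -4))) = Add(-2, Mul(-1, Add(-4, j))) = Add(-2, Add(4, Mul(-1, j))) = Add(2, Mul(-1, j)))
Mul(23, Add(44, Function('C')(8, Function('g')(1, Mul(-1, -1))))) = Mul(23, Add(44, Add(2, Mul(-1, Add(3, Mul(-2, 1)))))) = Mul(23, Add(44, Add(2, Mul(-1, Add(3, -2))))) = Mul(23, Add(44, Add(2, Mul(-1, 1)))) = Mul(23, Add(44, Add(2, -1))) = Mul(23, Add(44, 1)) = Mul(23, 45) = 1035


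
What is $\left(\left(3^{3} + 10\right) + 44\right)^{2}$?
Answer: $6561$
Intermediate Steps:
$\left(\left(3^{3} + 10\right) + 44\right)^{2} = \left(\left(27 + 10\right) + 44\right)^{2} = \left(37 + 44\right)^{2} = 81^{2} = 6561$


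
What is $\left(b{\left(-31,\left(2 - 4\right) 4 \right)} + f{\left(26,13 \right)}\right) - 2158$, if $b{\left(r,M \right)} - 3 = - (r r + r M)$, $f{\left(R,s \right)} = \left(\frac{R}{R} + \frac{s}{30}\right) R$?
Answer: $- \frac{49901}{15} \approx -3326.7$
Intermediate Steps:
$f{\left(R,s \right)} = R \left(1 + \frac{s}{30}\right)$ ($f{\left(R,s \right)} = \left(1 + s \frac{1}{30}\right) R = \left(1 + \frac{s}{30}\right) R = R \left(1 + \frac{s}{30}\right)$)
$b{\left(r,M \right)} = 3 - r^{2} - M r$ ($b{\left(r,M \right)} = 3 - \left(r r + r M\right) = 3 - \left(r^{2} + M r\right) = 3 - r^{2} - M r$)
$\left(b{\left(-31,\left(2 - 4\right) 4 \right)} + f{\left(26,13 \right)}\right) - 2158 = \left(\left(3 - \left(-31\right)^{2} - \left(2 - 4\right) 4 \left(-31\right)\right) + \frac{1}{30} \cdot 26 \left(30 + 13\right)\right) - 2158 = \left(\left(3 - 961 - \left(-2\right) 4 \left(-31\right)\right) + \frac{1}{30} \cdot 26 \cdot 43\right) - 2158 = \left(\left(3 - 961 - \left(-8\right) \left(-31\right)\right) + \frac{559}{15}\right) - 2158 = \left(\left(3 - 961 - 248\right) + \frac{559}{15}\right) - 2158 = \left(-1206 + \frac{559}{15}\right) - 2158 = - \frac{17531}{15} - 2158 = - \frac{49901}{15}$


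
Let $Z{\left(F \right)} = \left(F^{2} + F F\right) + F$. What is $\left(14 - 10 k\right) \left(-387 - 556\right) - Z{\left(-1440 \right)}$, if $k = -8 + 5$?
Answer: $-4187252$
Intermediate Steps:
$Z{\left(F \right)} = F + 2 F^{2}$ ($Z{\left(F \right)} = \left(F^{2} + F^{2}\right) + F = 2 F^{2} + F = F + 2 F^{2}$)
$k = -3$
$\left(14 - 10 k\right) \left(-387 - 556\right) - Z{\left(-1440 \right)} = \left(14 - -30\right) \left(-387 - 556\right) - - 1440 \left(1 + 2 \left(-1440\right)\right) = \left(14 + 30\right) \left(-943\right) - - 1440 \left(1 - 2880\right) = 44 \left(-943\right) - \left(-1440\right) \left(-2879\right) = -41492 - 4145760 = -4187252$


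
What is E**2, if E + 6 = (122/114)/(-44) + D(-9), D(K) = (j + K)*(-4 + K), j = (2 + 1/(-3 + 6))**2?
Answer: 91475397601/56610576 ≈ 1615.9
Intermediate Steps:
j = 49/9 (j = (2 + 1/3)**2 = (7/3)**2 = 49/9 ≈ 5.4444)
D(K) = (-4 + K)*(49/9 + K) (D(K) = (49/9 + K)*(-4 + K) = (-4 + K)*(49/9 + K))
E = 302449/7524 (E = -6 + ((122/114)/(-44) + (-196/9 + (-9)**2 + (13/9)*(-9))) = -6 + ((122*(1/114))*(-1/44) + (-196/9 + 81 - 13)) = -6 + ((61/57)*(-1/44) + 416/9) = -6 + (-61/2508 + 416/9) = -6 + 347593/7524 = 302449/7524 ≈ 40.198)
E**2 = (302449/7524)**2 = 91475397601/56610576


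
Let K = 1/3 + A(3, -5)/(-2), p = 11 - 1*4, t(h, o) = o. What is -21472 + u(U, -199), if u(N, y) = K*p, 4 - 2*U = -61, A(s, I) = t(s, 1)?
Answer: -128839/6 ≈ -21473.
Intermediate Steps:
A(s, I) = 1
p = 7 (p = 11 - 4 = 7)
K = -⅙ (K = 1/3 + 1/(-2) = 1*(⅓) + 1*(-½) = ⅓ - ½ = -⅙ ≈ -0.16667)
U = 65/2 (U = 2 - ½*(-61) = 2 + 61/2 = 65/2 ≈ 32.500)
u(N, y) = -7/6 (u(N, y) = -⅙*7 = -7/6)
-21472 + u(U, -199) = -21472 - 7/6 = -128839/6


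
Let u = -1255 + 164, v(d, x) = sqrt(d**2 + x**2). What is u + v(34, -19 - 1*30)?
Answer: -1091 + sqrt(3557) ≈ -1031.4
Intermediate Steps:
u = -1091
u + v(34, -19 - 1*30) = -1091 + sqrt(34**2 + (-19 - 1*30)**2) = -1091 + sqrt(1156 + (-19 - 30)**2) = -1091 + sqrt(1156 + (-49)**2) = -1091 + sqrt(1156 + 2401) = -1091 + sqrt(3557)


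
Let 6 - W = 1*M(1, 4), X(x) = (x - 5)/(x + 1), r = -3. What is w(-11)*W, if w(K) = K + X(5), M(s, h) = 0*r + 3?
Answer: -33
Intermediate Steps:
X(x) = (-5 + x)/(1 + x)
M(s, h) = 3 (M(s, h) = 0*(-3) + 3 = 0 + 3 = 3)
w(K) = K (w(K) = K + (-5 + 5)/(1 + 5) = K + 0/6 = K + (⅙)*0 = K + 0 = K)
W = 3 (W = 6 - 3 = 3)
w(-11)*W = -11*3 = -33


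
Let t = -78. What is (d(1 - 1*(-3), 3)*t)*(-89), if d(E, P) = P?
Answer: 20826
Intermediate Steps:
(d(1 - 1*(-3), 3)*t)*(-89) = (3*(-78))*(-89) = -234*(-89) = 20826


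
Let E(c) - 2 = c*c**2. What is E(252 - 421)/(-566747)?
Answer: 4826807/566747 ≈ 8.5167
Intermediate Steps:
E(c) = 2 + c**3 (E(c) = 2 + c*c**2 = 2 + c**3)
E(252 - 421)/(-566747) = (2 + (252 - 421)**3)/(-566747) = (2 + (-169)**3)*(-1/566747) = (2 - 4826809)*(-1/566747) = -4826807*(-1/566747) = 4826807/566747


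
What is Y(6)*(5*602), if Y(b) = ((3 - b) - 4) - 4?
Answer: -33110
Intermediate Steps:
Y(b) = -5 - b (Y(b) = (-1 - b) - 4 = -5 - b)
Y(6)*(5*602) = (-5 - 1*6)*(5*602) = (-5 - 6)*3010 = -11*3010 = -33110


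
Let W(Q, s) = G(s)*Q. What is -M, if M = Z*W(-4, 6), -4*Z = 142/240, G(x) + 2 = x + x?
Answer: -71/12 ≈ -5.9167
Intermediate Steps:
G(x) = -2 + 2*x (G(x) = -2 + (x + x) = -2 + 2*x)
W(Q, s) = Q*(-2 + 2*s) (W(Q, s) = (-2 + 2*s)*Q = Q*(-2 + 2*s))
Z = -71/480 (Z = -71/(2*240) = -¼*71/120 = -71/480 ≈ -0.14792)
M = 71/12 (M = -71*(-4)*(-1 + 6)/240 = -71*(-4)*5/240 = -71/480*(-40) = 71/12 ≈ 5.9167)
-M = -1*71/12 = -71/12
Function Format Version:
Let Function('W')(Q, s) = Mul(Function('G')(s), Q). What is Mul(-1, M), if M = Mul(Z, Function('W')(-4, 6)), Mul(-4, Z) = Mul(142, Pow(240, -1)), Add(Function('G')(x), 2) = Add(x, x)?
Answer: Rational(-71, 12) ≈ -5.9167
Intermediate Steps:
Function('G')(x) = Add(-2, Mul(2, x)) (Function('G')(x) = Add(-2, Add(x, x)) = Add(-2, Mul(2, x)))
Function('W')(Q, s) = Mul(Q, Add(-2, Mul(2, s))) (Function('W')(Q, s) = Mul(Add(-2, Mul(2, s)), Q) = Mul(Q, Add(-2, Mul(2, s))))
Z = Rational(-71, 480) (Z = Mul(Rational(-1, 4), Mul(142, Pow(240, -1))) = Mul(Rational(-1, 4), Mul(142, Rational(1, 240))) = Mul(Rational(-1, 4), Rational(71, 120)) = Rational(-71, 480) ≈ -0.14792)
M = Rational(71, 12) (M = Mul(Rational(-71, 480), Mul(2, -4, Add(-1, 6))) = Mul(Rational(-71, 480), Mul(2, -4, 5)) = Mul(Rational(-71, 480), -40) = Rational(71, 12) ≈ 5.9167)
Mul(-1, M) = Mul(-1, Rational(71, 12)) = Rational(-71, 12)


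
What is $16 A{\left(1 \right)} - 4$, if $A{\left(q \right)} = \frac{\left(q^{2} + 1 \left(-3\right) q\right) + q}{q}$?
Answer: $-20$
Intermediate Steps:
$A{\left(q \right)} = \frac{q^{2} - 2 q}{q}$ ($A{\left(q \right)} = \frac{\left(q^{2} - 3 q\right) + q}{q} = \frac{q^{2} - 2 q}{q}$)
$16 A{\left(1 \right)} - 4 = 16 \left(-2 + 1\right) - 4 = 16 \left(-1\right) - 4 = -16 - 4 = -20$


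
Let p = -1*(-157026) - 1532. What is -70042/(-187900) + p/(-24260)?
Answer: -343976296/56980675 ≈ -6.0367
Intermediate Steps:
p = 155494 (p = 157026 - 1532 = 155494)
-70042/(-187900) + p/(-24260) = -70042/(-187900) + 155494/(-24260) = -70042*(-1/187900) + 155494*(-1/24260) = 35021/93950 - 77747/12130 = -343976296/56980675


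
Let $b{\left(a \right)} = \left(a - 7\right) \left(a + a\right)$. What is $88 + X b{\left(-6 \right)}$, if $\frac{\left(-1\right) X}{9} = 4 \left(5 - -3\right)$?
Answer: $-44840$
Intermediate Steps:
$X = -288$ ($X = - 9 \cdot 4 \left(5 - -3\right) = - 9 \cdot 4 \left(5 + \left(-1 + 4\right)\right) = - 9 \cdot 4 \left(5 + 3\right) = - 9 \cdot 4 \cdot 8 = \left(-9\right) 32 = -288$)
$b{\left(a \right)} = 2 a \left(-7 + a\right)$ ($b{\left(a \right)} = \left(-7 + a\right) 2 a = 2 a \left(-7 + a\right)$)
$88 + X b{\left(-6 \right)} = 88 - 288 \cdot 2 \left(-6\right) \left(-7 - 6\right) = 88 - 288 \cdot 2 \left(-6\right) \left(-13\right) = 88 - 44928 = -44840$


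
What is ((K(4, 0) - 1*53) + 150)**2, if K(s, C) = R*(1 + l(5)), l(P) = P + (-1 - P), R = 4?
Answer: 9409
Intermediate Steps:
l(P) = -1
K(s, C) = 0 (K(s, C) = 4*(1 - 1) = 4*0 = 0)
((K(4, 0) - 1*53) + 150)**2 = ((0 - 1*53) + 150)**2 = ((0 - 53) + 150)**2 = (-53 + 150)**2 = 97**2 = 9409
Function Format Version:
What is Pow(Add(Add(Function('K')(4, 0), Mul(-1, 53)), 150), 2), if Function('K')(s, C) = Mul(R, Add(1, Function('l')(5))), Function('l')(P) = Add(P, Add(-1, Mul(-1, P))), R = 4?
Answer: 9409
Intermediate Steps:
Function('l')(P) = -1
Function('K')(s, C) = 0 (Function('K')(s, C) = Mul(4, Add(1, -1)) = Mul(4, 0) = 0)
Pow(Add(Add(Function('K')(4, 0), Mul(-1, 53)), 150), 2) = Pow(Add(Add(0, Mul(-1, 53)), 150), 2) = Pow(Add(Add(0, -53), 150), 2) = Pow(Add(-53, 150), 2) = Pow(97, 2) = 9409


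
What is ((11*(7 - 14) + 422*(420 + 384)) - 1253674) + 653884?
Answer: -260579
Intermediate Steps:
((11*(7 - 14) + 422*(420 + 384)) - 1253674) + 653884 = ((11*(-7) + 422*804) - 1253674) + 653884 = ((-77 + 339288) - 1253674) + 653884 = (339211 - 1253674) + 653884 = -914463 + 653884 = -260579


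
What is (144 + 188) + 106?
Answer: 438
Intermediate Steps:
(144 + 188) + 106 = 332 + 106 = 438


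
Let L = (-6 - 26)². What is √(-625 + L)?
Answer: √399 ≈ 19.975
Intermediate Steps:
L = 1024 (L = (-32)² = 1024)
√(-625 + L) = √(-625 + 1024) = √399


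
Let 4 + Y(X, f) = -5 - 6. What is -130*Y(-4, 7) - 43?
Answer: 1907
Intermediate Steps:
Y(X, f) = -15 (Y(X, f) = -4 + (-5 - 6) = -4 - 11 = -15)
-130*Y(-4, 7) - 43 = -130*(-15) - 43 = 1950 - 43 = 1907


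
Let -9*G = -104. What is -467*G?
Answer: -48568/9 ≈ -5396.4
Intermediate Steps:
G = 104/9 (G = -1/9*(-104) = 104/9 ≈ 11.556)
-467*G = -467*104/9 = -48568/9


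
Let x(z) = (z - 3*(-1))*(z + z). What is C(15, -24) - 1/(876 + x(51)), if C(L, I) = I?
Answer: -153217/6384 ≈ -24.000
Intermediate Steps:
x(z) = 2*z*(3 + z) (x(z) = (z + 3)*(2*z) = (3 + z)*(2*z) = 2*z*(3 + z))
C(15, -24) - 1/(876 + x(51)) = -24 - 1/(876 + 2*51*(3 + 51)) = -24 - 1/(876 + 2*51*54) = -24 - 1/(876 + 5508) = -24 - 1/6384 = -153217/6384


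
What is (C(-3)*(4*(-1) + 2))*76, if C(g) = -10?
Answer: 1520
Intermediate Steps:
(C(-3)*(4*(-1) + 2))*76 = -10*(4*(-1) + 2)*76 = -10*(-4 + 2)*76 = -10*(-2)*76 = 20*76 = 1520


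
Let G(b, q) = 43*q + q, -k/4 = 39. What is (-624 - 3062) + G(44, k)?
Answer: -10550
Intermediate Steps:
k = -156 (k = -4*39 = -156)
G(b, q) = 44*q
(-624 - 3062) + G(44, k) = (-624 - 3062) + 44*(-156) = -3686 - 6864 = -10550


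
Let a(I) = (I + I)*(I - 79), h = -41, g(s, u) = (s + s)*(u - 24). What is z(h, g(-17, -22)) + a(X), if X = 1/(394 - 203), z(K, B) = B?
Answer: 57026108/36481 ≈ 1563.2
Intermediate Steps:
g(s, u) = 2*s*(-24 + u) (g(s, u) = (2*s)*(-24 + u) = 2*s*(-24 + u))
X = 1/191 ≈ 0.0052356
a(I) = 2*I*(-79 + I) (a(I) = (2*I)*(-79 + I) = 2*I*(-79 + I))
z(h, g(-17, -22)) + a(X) = 2*(-17)*(-24 - 22) + 2*(1/191)*(-79 + 1/191) = 2*(-17)*(-46) + 2*(1/191)*(-15088/191) = 1564 - 30176/36481 = 57026108/36481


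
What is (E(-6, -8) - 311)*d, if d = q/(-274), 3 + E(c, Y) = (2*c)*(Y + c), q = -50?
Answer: -3650/137 ≈ -26.642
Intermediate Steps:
E(c, Y) = -3 + 2*c*(Y + c) (E(c, Y) = -3 + (2*c)*(Y + c) = -3 + 2*c*(Y + c))
d = 25/137 (d = -50/(-274) = -50*(-1/274) = 25/137 ≈ 0.18248)
(E(-6, -8) - 311)*d = ((-3 + 2*(-6)² + 2*(-8)*(-6)) - 311)*(25/137) = ((-3 + 2*36 + 96) - 311)*(25/137) = ((-3 + 72 + 96) - 311)*(25/137) = (165 - 311)*(25/137) = -146*25/137 = -3650/137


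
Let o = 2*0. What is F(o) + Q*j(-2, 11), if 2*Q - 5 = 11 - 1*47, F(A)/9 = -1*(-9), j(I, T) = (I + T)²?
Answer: -2349/2 ≈ -1174.5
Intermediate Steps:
o = 0
F(A) = 81 (F(A) = 9*(-1*(-9)) = 9*9 = 81)
Q = -31/2 (Q = 5/2 + (11 - 1*47)/2 = 5/2 + (11 - 47)/2 = 5/2 + (½)*(-36) = 5/2 - 18 = -31/2 ≈ -15.500)
F(o) + Q*j(-2, 11) = 81 - 31*(-2 + 11)²/2 = 81 - 31/2*9² = 81 - 31/2*81 = 81 - 2511/2 = -2349/2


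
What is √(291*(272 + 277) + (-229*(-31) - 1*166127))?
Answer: √731 ≈ 27.037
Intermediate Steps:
√(291*(272 + 277) + (-229*(-31) - 1*166127)) = √(291*549 + (7099 - 166127)) = √(159759 - 159028) = √731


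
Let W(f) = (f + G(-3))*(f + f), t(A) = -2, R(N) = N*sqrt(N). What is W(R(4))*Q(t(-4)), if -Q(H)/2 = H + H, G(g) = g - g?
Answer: 1024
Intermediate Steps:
G(g) = 0
R(N) = N**(3/2)
Q(H) = -4*H (Q(H) = -2*(H + H) = -4*H)
W(f) = 2*f**2 (W(f) = (f + 0)*(f + f) = f*(2*f) = 2*f**2)
W(R(4))*Q(t(-4)) = (2*(4**(3/2))**2)*(-4*(-2)) = (2*8**2)*8 = (2*64)*8 = 128*8 = 1024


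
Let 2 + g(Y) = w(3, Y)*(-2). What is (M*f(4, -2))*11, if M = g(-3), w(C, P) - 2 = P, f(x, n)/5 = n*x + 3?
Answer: 0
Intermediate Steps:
f(x, n) = 15 + 5*n*x (f(x, n) = 5*(n*x + 3) = 5*(3 + n*x) = 15 + 5*n*x)
w(C, P) = 2 + P
g(Y) = -6 - 2*Y (g(Y) = -2 + (2 + Y)*(-2) = -2 + (-4 - 2*Y) = -6 - 2*Y)
M = 0 (M = -6 - 2*(-3) = -6 + 6 = 0)
(M*f(4, -2))*11 = (0*(15 + 5*(-2)*4))*11 = (0*(15 - 40))*11 = (0*(-25))*11 = 0*11 = 0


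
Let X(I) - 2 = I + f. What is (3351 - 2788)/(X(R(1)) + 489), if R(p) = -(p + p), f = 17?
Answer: 563/506 ≈ 1.1126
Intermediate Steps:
R(p) = -2*p
X(I) = 19 + I (X(I) = 2 + (I + 17) = 2 + (17 + I) = 19 + I)
(3351 - 2788)/(X(R(1)) + 489) = (3351 - 2788)/((19 - 2*1) + 489) = 563/((19 - 2) + 489) = 563/(17 + 489) = 563/506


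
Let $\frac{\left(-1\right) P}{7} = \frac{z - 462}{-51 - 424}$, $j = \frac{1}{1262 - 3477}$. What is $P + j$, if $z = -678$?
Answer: $- \frac{37213}{2215} \approx -16.8$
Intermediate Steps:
$j = - \frac{1}{2215}$ ($j = \frac{1}{-2215} = - \frac{1}{2215} \approx -0.00045147$)
$P = - \frac{84}{5}$ ($P = - 7 \frac{-678 - 462}{-51 - 424} = - 7 \left(- \frac{1140}{-475}\right) = - 7 \left(\left(-1140\right) \left(- \frac{1}{475}\right)\right) = \left(-7\right) \frac{12}{5} = - \frac{84}{5} \approx -16.8$)
$P + j = - \frac{84}{5} - \frac{1}{2215} = - \frac{37213}{2215}$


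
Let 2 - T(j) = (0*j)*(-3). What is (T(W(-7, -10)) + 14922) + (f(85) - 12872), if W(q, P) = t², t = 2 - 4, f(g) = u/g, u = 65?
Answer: 34897/17 ≈ 2052.8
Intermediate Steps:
f(g) = 65/g
t = -2
W(q, P) = 4 (W(q, P) = (-2)² = 4)
T(j) = 2 (T(j) = 2 - 0*j*(-3) = 2 - 0*(-3) = 2 - 1*0 = 2 + 0 = 2)
(T(W(-7, -10)) + 14922) + (f(85) - 12872) = (2 + 14922) + (65/85 - 12872) = 14924 + (65*(1/85) - 12872) = 14924 + (13/17 - 12872) = 14924 - 218811/17 = 34897/17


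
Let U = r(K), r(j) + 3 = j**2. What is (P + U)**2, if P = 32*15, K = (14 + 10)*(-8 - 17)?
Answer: 129943667529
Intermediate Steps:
K = -600 (K = 24*(-25) = -600)
r(j) = -3 + j**2
P = 480
U = 359997 (U = -3 + (-600)**2 = -3 + 360000 = 359997)
(P + U)**2 = (480 + 359997)**2 = 360477**2 = 129943667529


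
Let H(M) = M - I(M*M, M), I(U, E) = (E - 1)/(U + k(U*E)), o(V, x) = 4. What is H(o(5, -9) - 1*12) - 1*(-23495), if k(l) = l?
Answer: 10522167/448 ≈ 23487.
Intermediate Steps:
I(U, E) = (-1 + E)/(U + E*U) (I(U, E) = (E - 1)/(U + U*E) = (-1 + E)/(U + E*U))
H(M) = M - (-1 + M)/(M**2*(1 + M)) (H(M) = M - (-1 + M)/((M*M)*(1 + M)) = M - (-1 + M)/((M**2)*(1 + M)) = M - (-1 + M)/(M**2*(1 + M)))
H(o(5, -9) - 1*12) - 1*(-23495) = (1 - (4 - 1*12) + (4 - 1*12)**3*(1 + (4 - 1*12)))/((4 - 1*12)**2*(1 + (4 - 1*12))) - 1*(-23495) = (1 - (4 - 12) + (4 - 12)**3*(1 + (4 - 12)))/((4 - 12)**2*(1 + (4 - 12))) + 23495 = (1 - 1*(-8) + (-8)**3*(1 - 8))/((-8)**2*(1 - 8)) + 23495 = (1/64)*(1 + 8 - 512*(-7))/(-7) + 23495 = (1/64)*(-1/7)*(1 + 8 + 3584) + 23495 = (1/64)*(-1/7)*3593 + 23495 = -3593/448 + 23495 = 10522167/448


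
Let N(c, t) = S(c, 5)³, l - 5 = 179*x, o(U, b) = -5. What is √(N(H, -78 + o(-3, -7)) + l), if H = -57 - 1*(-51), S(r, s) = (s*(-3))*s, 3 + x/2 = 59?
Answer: I*√401822 ≈ 633.89*I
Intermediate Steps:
x = 112 (x = -6 + 2*59 = -6 + 118 = 112)
S(r, s) = -3*s² (S(r, s) = (-3*s)*s = -3*s²)
l = 20053 (l = 5 + 179*112 = 5 + 20048 = 20053)
H = -6 (H = -57 + 51 = -6)
N(c, t) = -421875 (N(c, t) = (-3*5²)³ = (-3*25)³ = (-75)³ = -421875)
√(N(H, -78 + o(-3, -7)) + l) = √(-421875 + 20053) = √(-401822) = I*√401822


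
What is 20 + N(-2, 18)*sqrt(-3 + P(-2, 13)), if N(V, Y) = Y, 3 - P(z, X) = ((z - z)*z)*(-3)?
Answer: 20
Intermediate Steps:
P(z, X) = 3 (P(z, X) = 3 - (z - z)*z*(-3) = 3 - 0*z*(-3) = 3 - 0*(-3) = 3 - 1*0 = 3 + 0 = 3)
20 + N(-2, 18)*sqrt(-3 + P(-2, 13)) = 20 + 18*sqrt(-3 + 3) = 20 + 18*sqrt(0) = 20 + 18*0 = 20 + 0 = 20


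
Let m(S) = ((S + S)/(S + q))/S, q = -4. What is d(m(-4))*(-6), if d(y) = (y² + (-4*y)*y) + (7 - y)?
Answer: -339/8 ≈ -42.375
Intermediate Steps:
m(S) = 2/(-4 + S) (m(S) = ((S + S)/(S - 4))/S = ((2*S)/(-4 + S))/S = (2*S/(-4 + S))/S = 2/(-4 + S))
d(y) = 7 - y - 3*y² (d(y) = (y² - 4*y²) + (7 - y) = -3*y² + (7 - y) = 7 - y - 3*y²)
d(m(-4))*(-6) = (7 - 2/(-4 - 4) - 3*4/(-4 - 4)²)*(-6) = (7 - 2/(-8) - 3*(2/(-8))²)*(-6) = (7 - 2*(-1)/8 - 3*(2*(-⅛))²)*(-6) = (7 - 1*(-¼) - 3*(-¼)²)*(-6) = (7 + ¼ - 3*1/16)*(-6) = (7 + ¼ - 3/16)*(-6) = (113/16)*(-6) = -339/8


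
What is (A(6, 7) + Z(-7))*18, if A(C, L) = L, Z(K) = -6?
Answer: 18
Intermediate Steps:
(A(6, 7) + Z(-7))*18 = (7 - 6)*18 = 1*18 = 18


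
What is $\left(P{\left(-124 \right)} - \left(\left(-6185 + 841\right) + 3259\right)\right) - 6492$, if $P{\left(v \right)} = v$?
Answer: $-4531$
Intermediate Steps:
$\left(P{\left(-124 \right)} - \left(\left(-6185 + 841\right) + 3259\right)\right) - 6492 = \left(-124 - \left(\left(-6185 + 841\right) + 3259\right)\right) - 6492 = \left(-124 - \left(-5344 + 3259\right)\right) - 6492 = \left(-124 - -2085\right) - 6492 = \left(-124 + 2085\right) - 6492 = 1961 - 6492 = -4531$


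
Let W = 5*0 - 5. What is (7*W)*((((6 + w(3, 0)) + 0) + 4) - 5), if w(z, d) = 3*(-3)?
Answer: 140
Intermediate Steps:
w(z, d) = -9
W = -5 (W = 0 - 5 = -5)
(7*W)*((((6 + w(3, 0)) + 0) + 4) - 5) = (7*(-5))*((((6 - 9) + 0) + 4) - 5) = -35*(((-3 + 0) + 4) - 5) = -35*((-3 + 4) - 5) = -35*(1 - 5) = -35*(-4) = 140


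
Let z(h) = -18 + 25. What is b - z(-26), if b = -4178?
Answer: -4185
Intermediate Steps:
z(h) = 7
b - z(-26) = -4178 - 1*7 = -4178 - 7 = -4185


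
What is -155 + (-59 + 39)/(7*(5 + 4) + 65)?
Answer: -4965/32 ≈ -155.16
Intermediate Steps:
-155 + (-59 + 39)/(7*(5 + 4) + 65) = -155 - 20/(7*9 + 65) = -155 - 20/(63 + 65) = -155 - 20/128 = -155 + (1/128)*(-20) = -155 - 5/32 = -4965/32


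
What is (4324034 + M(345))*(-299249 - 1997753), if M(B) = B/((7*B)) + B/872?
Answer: -30313428380122323/3052 ≈ -9.9323e+12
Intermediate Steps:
M(B) = ⅐ + B/872 (M(B) = B*(1/(7*B)) + B*(1/872) = ⅐ + B/872)
(4324034 + M(345))*(-299249 - 1997753) = (4324034 + (⅐ + (1/872)*345))*(-299249 - 1997753) = (4324034 + (⅐ + 345/872))*(-2297002) = (4324034 + 3287/6104)*(-2297002) = (26393906823/6104)*(-2297002) = -30313428380122323/3052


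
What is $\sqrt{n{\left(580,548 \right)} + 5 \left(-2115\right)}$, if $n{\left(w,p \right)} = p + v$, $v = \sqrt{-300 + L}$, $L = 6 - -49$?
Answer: $\sqrt{-10027 + 7 i \sqrt{5}} \approx 0.0782 + 100.13 i$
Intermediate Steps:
$L = 55$ ($L = 6 + 49 = 55$)
$v = 7 i \sqrt{5}$ ($v = \sqrt{-300 + 55} = \sqrt{-245} = 7 i \sqrt{5} \approx 15.652 i$)
$n{\left(w,p \right)} = p + 7 i \sqrt{5}$
$\sqrt{n{\left(580,548 \right)} + 5 \left(-2115\right)} = \sqrt{\left(548 + 7 i \sqrt{5}\right) + 5 \left(-2115\right)} = \sqrt{\left(548 + 7 i \sqrt{5}\right) - 10575} = \sqrt{-10027 + 7 i \sqrt{5}}$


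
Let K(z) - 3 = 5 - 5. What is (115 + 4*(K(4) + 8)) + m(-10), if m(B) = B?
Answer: 149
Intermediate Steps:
K(z) = 3 (K(z) = 3 + (5 - 5) = 3 + 0 = 3)
(115 + 4*(K(4) + 8)) + m(-10) = (115 + 4*(3 + 8)) - 10 = (115 + 4*11) - 10 = (115 + 44) - 10 = 159 - 10 = 149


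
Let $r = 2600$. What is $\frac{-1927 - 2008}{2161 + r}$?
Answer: $- \frac{3935}{4761} \approx -0.82651$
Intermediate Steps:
$\frac{-1927 - 2008}{2161 + r} = \frac{-1927 - 2008}{2161 + 2600} = - \frac{3935}{4761}$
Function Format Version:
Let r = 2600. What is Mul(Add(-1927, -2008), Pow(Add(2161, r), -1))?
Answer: Rational(-3935, 4761) ≈ -0.82651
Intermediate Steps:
Mul(Add(-1927, -2008), Pow(Add(2161, r), -1)) = Mul(Add(-1927, -2008), Pow(Add(2161, 2600), -1)) = Mul(-3935, Pow(4761, -1)) = Mul(-3935, Rational(1, 4761)) = Rational(-3935, 4761)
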